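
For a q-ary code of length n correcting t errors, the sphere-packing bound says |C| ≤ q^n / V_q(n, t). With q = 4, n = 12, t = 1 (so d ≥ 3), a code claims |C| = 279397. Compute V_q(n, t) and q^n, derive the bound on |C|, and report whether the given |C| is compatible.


V_q(n, t) = 37, q^n = 16777216, Hamming bound = 453438, |C| = 279397 ≤ bound (satisfied).

Step 1: Compute V_q(n, t) = Σ_{j=0}^1 C(n, j) (q−1)^j.
  j = 0: C(12,0)·(3)^0 = 1·1 = 1.
  j = 1: C(12,1)·(3)^1 = 12·3 = 36.
  V_q(n, t) = 1 + 36 = 37.
Step 2: q^n = 4^12 = 16777216.
Step 3: Hamming bound ⌊q^n / V_q(n,t)⌋ = ⌊16777216/37⌋ = 453438.
Step 4: Compare |C| = 279397 to 453438: satisfied.
The claimed |C| lies below the Hamming bound.


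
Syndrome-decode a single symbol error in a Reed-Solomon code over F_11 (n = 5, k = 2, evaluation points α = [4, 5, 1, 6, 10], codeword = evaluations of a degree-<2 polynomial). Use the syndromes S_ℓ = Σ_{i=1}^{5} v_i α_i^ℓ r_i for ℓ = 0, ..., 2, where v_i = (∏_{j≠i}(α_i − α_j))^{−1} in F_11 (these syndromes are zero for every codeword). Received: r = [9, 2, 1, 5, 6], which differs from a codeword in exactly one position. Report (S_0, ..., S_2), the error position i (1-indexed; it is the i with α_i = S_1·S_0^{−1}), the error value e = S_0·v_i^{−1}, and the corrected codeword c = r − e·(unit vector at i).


S = (4, 5, 9), error at position 1, error magnitude e = 10, c = [10, 2, 1, 5, 6].

Step 1: column multipliers v_i = (∏_{j≠i}(α_i − α_j))^{−1} mod 11.
  i = 1 (α = 4): (4−5)(4−1)(4−6)(4−10) = (−1)·3·(−2)·(−6) = −36 ≡ 8, so v_1 = 8^{−1} = 7 (mod 11).
  i = 2 (α = 5): (5−4)(5−1)(5−6)(5−10) = 1·4·(−1)·(−5) = 20 ≡ 9, so v_2 = 9^{−1} = 5 (mod 11).
  i = 3 (α = 1): (1−4)(1−5)(1−6)(1−10) = (−3)·(−4)·(−5)·(−9) = 540 ≡ 1, so v_3 = 1^{−1} = 1 (mod 11).
  i = 4 (α = 6): (6−4)(6−5)(6−1)(6−10) = 2·1·5·(−4) = −40 ≡ 4, so v_4 = 4^{−1} = 3 (mod 11).
  i = 5 (α = 10): (10−4)(10−5)(10−1)(10−6) = 6·5·9·4 = 1080 ≡ 2, so v_5 = 2^{−1} = 6 (mod 11).
  v = [7, 5, 1, 3, 6].
Step 2: syndromes of r = [9, 2, 1, 5, 6] (all sums mod 11).
  S_0 = Σ v_i r_i = 7·9 + 5·2 + 1·1 + 3·5 + 6·6 = 125 ≡ 4.
  S_1 = Σ v_i α_i r_i = 7·4·9 + 5·5·2 + 1·1·1 + 3·6·5 + 6·10·6 = 753 ≡ 5.
  α_i^2 mod 11 = [5, 3, 1, 3, 1].
  S_2 = Σ v_i α_i^2 r_i = 7·5·9 + 5·3·2 + 1·1·1 + 3·3·5 + 6·1·6 = 427 ≡ 9.
  S = (4, 5, 9) ≠ 0, so r is not a codeword (an error is present).
Step 3: locate the error. For a single error e at position i, S_ℓ = v_i·e·α_i^ℓ, so α_err = S_1/S_0.
  S_0^{−1} = 4^{−1} = 3 (mod 11), so α_err = 5·3 = 15 ≡ 4 = α_1. Error position i = 1.
  Consistency check: S_2/S_1 = 9·9 = 81 ≡ 4 = α_err ✓ (single-error assumption holds).
Step 4: error magnitude e = S_0/v_1 = S_0·∏_{j≠1}(α_1 − α_j) = 4·8 = 32 ≡ 10 (mod 11).
Step 5: correct position 1: c_1 = r_1 − e = 9 − 10 ≡ 10 (mod 11). Hence c = [10, 2, 1, 5, 6].
  Check: interpolating c through the α_i gives m(x) = 9 + 3·x (degree < 2) with m(α_i) = c_i for every i, so c is indeed a codeword.


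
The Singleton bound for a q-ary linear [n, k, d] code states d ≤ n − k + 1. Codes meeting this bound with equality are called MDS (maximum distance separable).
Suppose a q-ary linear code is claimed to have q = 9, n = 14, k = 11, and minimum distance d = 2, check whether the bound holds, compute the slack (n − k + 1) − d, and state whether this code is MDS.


Singleton RHS = n − k + 1 = 4, slack = 2, bound satisfied, not MDS.

Singleton bound: d ≤ n − k + 1.
Here n = 14, k = 11, so n − k + 1 = 4.
Given d = 2, check d ≤ 4: YES.
Slack = (n − k + 1) − d = 2.
The code is NOT MDS (slack = 2 > 0).
Description: the claimed parameters are [14, 11, 2]_9; such a code would be non-MDS.


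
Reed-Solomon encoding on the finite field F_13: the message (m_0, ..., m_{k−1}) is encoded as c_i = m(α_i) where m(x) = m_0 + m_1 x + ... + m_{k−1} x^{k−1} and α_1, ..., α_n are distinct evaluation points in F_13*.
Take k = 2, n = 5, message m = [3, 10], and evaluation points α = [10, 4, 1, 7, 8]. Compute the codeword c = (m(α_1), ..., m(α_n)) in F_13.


c = [12, 4, 0, 8, 5]

Message polynomial: m(x) = 3 + 10·x (mod 13).
For each evaluation point α_i, compute m(α_i) mod 13:
  α_1 = 10: Horner steps 10 → 12, so m(10) = 12.
  α_2 = 4: Horner steps 10 → 4, so m(4) = 4.
  α_3 = 1: Horner steps 10 → 0, so m(1) = 0.
  α_4 = 7: Horner steps 10 → 8, so m(7) = 8.
  α_5 = 8: Horner steps 10 → 5, so m(8) = 5.
Codeword c = [12, 4, 0, 8, 5] ∈ F_13^5.


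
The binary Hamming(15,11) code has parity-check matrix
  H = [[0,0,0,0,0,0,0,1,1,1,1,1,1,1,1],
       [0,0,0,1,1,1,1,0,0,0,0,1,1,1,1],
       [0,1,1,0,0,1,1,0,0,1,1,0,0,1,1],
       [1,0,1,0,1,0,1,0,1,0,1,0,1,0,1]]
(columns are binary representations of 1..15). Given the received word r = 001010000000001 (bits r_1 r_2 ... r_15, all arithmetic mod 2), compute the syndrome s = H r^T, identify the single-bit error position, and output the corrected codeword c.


s = (1, 0, 0, 1)^T, error position = 9, corrected codeword c = 001010001000001

Compute s = H r^T mod 2 one row at a time:
  s_1 = 0 + 0 + 0 + 0 + 0 + 0 + 0 + 1 = 1 ≡ 1 (mod 2).
  s_2 = 0 + 1 + 0 + 0 + 0 + 0 + 0 + 1 = 2 ≡ 0 (mod 2).
  s_3 = 0 + 1 + 0 + 0 + 0 + 0 + 0 + 1 = 2 ≡ 0 (mod 2).
  s_4 = 0 + 1 + 1 + 0 + 0 + 0 + 0 + 1 = 3 ≡ 1 (mod 2).
s = (1, 0, 0, 1)^T — this equals column 9 of H (binary 1001), so error is at position 9.
Correct: flip bit 9 of r = 001010000000001 to get c = 001010001000001.


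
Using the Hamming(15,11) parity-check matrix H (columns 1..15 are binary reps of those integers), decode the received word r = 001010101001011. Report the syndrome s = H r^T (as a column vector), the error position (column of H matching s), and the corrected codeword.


s = (0, 1, 0, 1)^T, error position = 5, corrected codeword c = 001000101001011

Compute s = H r^T mod 2 one row at a time:
  s_1 = 0 + 1 + 0 + 0 + 1 + 0 + 1 + 1 = 4 ≡ 0 (mod 2).
  s_2 = 0 + 1 + 0 + 1 + 1 + 0 + 1 + 1 = 5 ≡ 1 (mod 2).
  s_3 = 0 + 1 + 0 + 1 + 0 + 0 + 1 + 1 = 4 ≡ 0 (mod 2).
  s_4 = 0 + 1 + 1 + 1 + 1 + 0 + 0 + 1 = 5 ≡ 1 (mod 2).
s = (0, 1, 0, 1)^T — this equals column 5 of H (binary 0101), so error is at position 5.
Correct: flip bit 5 of r = 001010101001011 to get c = 001000101001011.


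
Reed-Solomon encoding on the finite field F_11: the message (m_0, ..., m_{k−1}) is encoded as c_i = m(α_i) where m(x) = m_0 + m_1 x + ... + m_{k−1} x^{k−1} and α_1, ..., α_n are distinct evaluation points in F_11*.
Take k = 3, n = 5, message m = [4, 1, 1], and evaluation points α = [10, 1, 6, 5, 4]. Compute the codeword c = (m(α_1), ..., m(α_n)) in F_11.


c = [4, 6, 2, 1, 2]

Message polynomial: m(x) = 4 + 1·x + 1·x^2 (mod 11).
For each evaluation point α_i, compute m(α_i) mod 11:
  α_1 = 10: Horner steps 1 → 0 → 4, so m(10) = 4.
  α_2 = 1: Horner steps 1 → 2 → 6, so m(1) = 6.
  α_3 = 6: Horner steps 1 → 7 → 2, so m(6) = 2.
  α_4 = 5: Horner steps 1 → 6 → 1, so m(5) = 1.
  α_5 = 4: Horner steps 1 → 5 → 2, so m(4) = 2.
Codeword c = [4, 6, 2, 1, 2] ∈ F_11^5.


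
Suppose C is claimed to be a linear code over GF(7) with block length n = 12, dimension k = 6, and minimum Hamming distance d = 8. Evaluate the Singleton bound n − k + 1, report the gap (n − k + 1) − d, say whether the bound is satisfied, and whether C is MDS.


Singleton RHS = n − k + 1 = 7, slack = -1, bound violated (no such code; not MDS).

Singleton bound: d ≤ n − k + 1.
Here n = 12, k = 6, so n − k + 1 = 7.
Given d = 8, check d ≤ 7: NO.
Slack = (n − k + 1) − d = -1.
The slack is negative: d = 8 exceeds n − k + 1 = 7 by 1, so the Singleton bound is violated and no linear [12, 6, 8]_7 code can exist. In particular it is not MDS (MDS requires d = n − k + 1 exactly).
Description: the claimed parameters are [12, 6, 8]_7; such a code would be impossible (violates the Singleton bound).


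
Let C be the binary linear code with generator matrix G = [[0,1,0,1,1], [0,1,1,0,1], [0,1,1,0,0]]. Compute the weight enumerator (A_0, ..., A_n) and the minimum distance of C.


Weight distribution: A_0 = 1, A_1 = 1, A_2 = 3, A_3 = 3. Minimum distance d = 1.

Enumerate all 2^3 = 8 messages m ∈ F_2^3.
For each, compute codeword c = mG in F_2^5, then tally its weight.
  m = 000 → c = 00000, weight = 0.
  m = 100 → c = 01011, weight = 3.
  m = 010 → c = 01101, weight = 3.
  m = 110 → c = 00110, weight = 2.
  m = 001 → c = 01100, weight = 2.
  m = 101 → c = 00111, weight = 3.
  m = 011 → c = 00001, weight = 1.
  m = 111 → c = 01010, weight = 2.
Tally weights:
  weight 0: 1 codewords.
  weight 1: 1 codewords.
  weight 2: 3 codewords.
  weight 3: 3 codewords.
Minimum distance d = smallest w > 0 with A_w > 0 = 1.
Sanity: Σ A_w = 8 = 2^3 = 8 ✓.


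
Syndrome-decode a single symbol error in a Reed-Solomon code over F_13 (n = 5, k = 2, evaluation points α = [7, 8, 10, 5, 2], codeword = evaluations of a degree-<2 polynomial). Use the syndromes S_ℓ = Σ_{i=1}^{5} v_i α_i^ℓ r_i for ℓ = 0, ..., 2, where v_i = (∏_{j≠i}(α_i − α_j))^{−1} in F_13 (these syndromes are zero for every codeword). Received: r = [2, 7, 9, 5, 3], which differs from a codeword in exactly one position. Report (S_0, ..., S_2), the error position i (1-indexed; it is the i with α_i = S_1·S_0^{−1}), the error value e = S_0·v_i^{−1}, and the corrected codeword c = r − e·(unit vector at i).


S = (3, 4, 1), error at position 3, error magnitude e = 5, c = [2, 7, 4, 5, 3].

Step 1: column multipliers v_i = (∏_{j≠i}(α_i − α_j))^{−1} mod 13.
  i = 1 (α = 7): (7−8)(7−10)(7−5)(7−2) = (−1)·(−3)·2·5 = 30 ≡ 4, so v_1 = 4^{−1} = 10 (mod 13).
  i = 2 (α = 8): (8−7)(8−10)(8−5)(8−2) = 1·(−2)·3·6 = −36 ≡ 3, so v_2 = 3^{−1} = 9 (mod 13).
  i = 3 (α = 10): (10−7)(10−8)(10−5)(10−2) = 3·2·5·8 = 240 ≡ 6, so v_3 = 6^{−1} = 11 (mod 13).
  i = 4 (α = 5): (5−7)(5−8)(5−10)(5−2) = (−2)·(−3)·(−5)·3 = −90 ≡ 1, so v_4 = 1^{−1} = 1 (mod 13).
  i = 5 (α = 2): (2−7)(2−8)(2−10)(2−5) = (−5)·(−6)·(−8)·(−3) = 720 ≡ 5, so v_5 = 5^{−1} = 8 (mod 13).
  v = [10, 9, 11, 1, 8].
Step 2: syndromes of r = [2, 7, 9, 5, 3] (all sums mod 13).
  S_0 = Σ v_i r_i = 10·2 + 9·7 + 11·9 + 1·5 + 8·3 = 211 ≡ 3.
  S_1 = Σ v_i α_i r_i = 10·7·2 + 9·8·7 + 11·10·9 + 1·5·5 + 8·2·3 = 1707 ≡ 4.
  α_i^2 mod 13 = [10, 12, 9, 12, 4].
  S_2 = Σ v_i α_i^2 r_i = 10·10·2 + 9·12·7 + 11·9·9 + 1·12·5 + 8·4·3 = 2003 ≡ 1.
  S = (3, 4, 1) ≠ 0, so r is not a codeword (an error is present).
Step 3: locate the error. For a single error e at position i, S_ℓ = v_i·e·α_i^ℓ, so α_err = S_1/S_0.
  S_0^{−1} = 3^{−1} = 9 (mod 13), so α_err = 4·9 = 36 ≡ 10 = α_3. Error position i = 3.
  Consistency check: S_2/S_1 = 1·10 = 10 ≡ 10 = α_err ✓ (single-error assumption holds).
Step 4: error magnitude e = S_0/v_3 = S_0·∏_{j≠3}(α_3 − α_j) = 3·6 = 18 ≡ 5 (mod 13).
Step 5: correct position 3: c_3 = r_3 − e = 9 − 5 ≡ 4 (mod 13). Hence c = [2, 7, 4, 5, 3].
  Check: interpolating c through the α_i gives m(x) = 6 + 5·x (degree < 2) with m(α_i) = c_i for every i, so c is indeed a codeword.


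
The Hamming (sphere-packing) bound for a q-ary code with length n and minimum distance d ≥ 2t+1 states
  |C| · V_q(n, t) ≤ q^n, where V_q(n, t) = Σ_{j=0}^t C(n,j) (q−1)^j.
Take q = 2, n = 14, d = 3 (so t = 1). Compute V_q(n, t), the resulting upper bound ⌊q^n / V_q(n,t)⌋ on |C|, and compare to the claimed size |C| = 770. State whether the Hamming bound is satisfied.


V_q(n, t) = 15, q^n = 16384, Hamming bound = 1092, |C| = 770 ≤ bound (satisfied).

Step 1: Compute V_q(n, t) = Σ_{j=0}^1 C(n, j) (q−1)^j.
  j = 0: C(14,0)·(1)^0 = 1·1 = 1.
  j = 1: C(14,1)·(1)^1 = 14·1 = 14.
  V_q(n, t) = 1 + 14 = 15.
Step 2: q^n = 2^14 = 16384.
Step 3: Hamming bound ⌊q^n / V_q(n,t)⌋ = ⌊16384/15⌋ = 1092.
Step 4: Compare |C| = 770 to 1092: satisfied.
The claimed |C| lies below the Hamming bound.


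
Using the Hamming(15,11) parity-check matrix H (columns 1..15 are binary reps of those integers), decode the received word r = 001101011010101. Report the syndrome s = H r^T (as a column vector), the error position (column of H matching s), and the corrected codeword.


s = (1, 0, 0, 1)^T, error position = 9, corrected codeword c = 001101010010101

Compute s = H r^T mod 2 one row at a time:
  s_1 = 1 + 1 + 0 + 1 + 0 + 1 + 0 + 1 = 5 ≡ 1 (mod 2).
  s_2 = 1 + 0 + 1 + 0 + 0 + 1 + 0 + 1 = 4 ≡ 0 (mod 2).
  s_3 = 0 + 1 + 1 + 0 + 0 + 1 + 0 + 1 = 4 ≡ 0 (mod 2).
  s_4 = 0 + 1 + 0 + 0 + 1 + 1 + 1 + 1 = 5 ≡ 1 (mod 2).
s = (1, 0, 0, 1)^T — this equals column 9 of H (binary 1001), so error is at position 9.
Correct: flip bit 9 of r = 001101011010101 to get c = 001101010010101.


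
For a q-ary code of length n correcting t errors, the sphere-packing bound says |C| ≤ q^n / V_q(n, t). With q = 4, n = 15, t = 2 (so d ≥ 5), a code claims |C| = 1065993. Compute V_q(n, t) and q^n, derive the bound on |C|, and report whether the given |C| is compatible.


V_q(n, t) = 991, q^n = 1073741824, Hamming bound = 1083493, |C| = 1065993 ≤ bound (satisfied).

Step 1: Compute V_q(n, t) = Σ_{j=0}^2 C(n, j) (q−1)^j.
  j = 0: C(15,0)·(3)^0 = 1·1 = 1.
  j = 1: C(15,1)·(3)^1 = 15·3 = 45.
  j = 2: C(15,2)·(3)^2 = 105·9 = 945.
  V_q(n, t) = 1 + 45 + 945 = 991.
Step 2: q^n = 4^15 = 1073741824.
Step 3: Hamming bound ⌊q^n / V_q(n,t)⌋ = ⌊1073741824/991⌋ = 1083493.
Step 4: Compare |C| = 1065993 to 1083493: satisfied.
The claimed |C| lies below the Hamming bound.


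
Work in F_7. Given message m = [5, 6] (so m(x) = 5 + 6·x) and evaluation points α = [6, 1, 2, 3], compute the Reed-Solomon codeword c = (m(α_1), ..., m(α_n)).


c = [6, 4, 3, 2]

Message polynomial: m(x) = 5 + 6·x (mod 7).
For each evaluation point α_i, compute m(α_i) mod 7:
  α_1 = 6: Horner steps 6 → 6, so m(6) = 6.
  α_2 = 1: Horner steps 6 → 4, so m(1) = 4.
  α_3 = 2: Horner steps 6 → 3, so m(2) = 3.
  α_4 = 3: Horner steps 6 → 2, so m(3) = 2.
Codeword c = [6, 4, 3, 2] ∈ F_7^4.


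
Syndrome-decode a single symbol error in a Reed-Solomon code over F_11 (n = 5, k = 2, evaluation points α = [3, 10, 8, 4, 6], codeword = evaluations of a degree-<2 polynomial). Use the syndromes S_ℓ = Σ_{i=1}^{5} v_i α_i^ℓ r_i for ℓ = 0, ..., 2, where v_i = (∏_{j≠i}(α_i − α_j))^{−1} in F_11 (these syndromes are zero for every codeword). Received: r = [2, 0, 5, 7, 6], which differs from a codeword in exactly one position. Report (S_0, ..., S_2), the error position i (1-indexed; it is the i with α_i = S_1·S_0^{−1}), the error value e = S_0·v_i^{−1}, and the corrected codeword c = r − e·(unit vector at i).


S = (3, 8, 3), error at position 2, error magnitude e = 7, c = [2, 4, 5, 7, 6].

Step 1: column multipliers v_i = (∏_{j≠i}(α_i − α_j))^{−1} mod 11.
  i = 1 (α = 3): (3−10)(3−8)(3−4)(3−6) = (−7)·(−5)·(−1)·(−3) = 105 ≡ 6, so v_1 = 6^{−1} = 2 (mod 11).
  i = 2 (α = 10): (10−3)(10−8)(10−4)(10−6) = 7·2·6·4 = 336 ≡ 6, so v_2 = 6^{−1} = 2 (mod 11).
  i = 3 (α = 8): (8−3)(8−10)(8−4)(8−6) = 5·(−2)·4·2 = −80 ≡ 8, so v_3 = 8^{−1} = 7 (mod 11).
  i = 4 (α = 4): (4−3)(4−10)(4−8)(4−6) = 1·(−6)·(−4)·(−2) = −48 ≡ 7, so v_4 = 7^{−1} = 8 (mod 11).
  i = 5 (α = 6): (6−3)(6−10)(6−8)(6−4) = 3·(−4)·(−2)·2 = 48 ≡ 4, so v_5 = 4^{−1} = 3 (mod 11).
  v = [2, 2, 7, 8, 3].
Step 2: syndromes of r = [2, 0, 5, 7, 6] (all sums mod 11).
  S_0 = Σ v_i r_i = 2·2 + 2·0 + 7·5 + 8·7 + 3·6 = 113 ≡ 3.
  S_1 = Σ v_i α_i r_i = 2·3·2 + 2·10·0 + 7·8·5 + 8·4·7 + 3·6·6 = 624 ≡ 8.
  α_i^2 mod 11 = [9, 1, 9, 5, 3].
  S_2 = Σ v_i α_i^2 r_i = 2·9·2 + 2·1·0 + 7·9·5 + 8·5·7 + 3·3·6 = 685 ≡ 3.
  S = (3, 8, 3) ≠ 0, so r is not a codeword (an error is present).
Step 3: locate the error. For a single error e at position i, S_ℓ = v_i·e·α_i^ℓ, so α_err = S_1/S_0.
  S_0^{−1} = 3^{−1} = 4 (mod 11), so α_err = 8·4 = 32 ≡ 10 = α_2. Error position i = 2.
  Consistency check: S_2/S_1 = 3·7 = 21 ≡ 10 = α_err ✓ (single-error assumption holds).
Step 4: error magnitude e = S_0/v_2 = S_0·∏_{j≠2}(α_2 − α_j) = 3·6 = 18 ≡ 7 (mod 11).
Step 5: correct position 2: c_2 = r_2 − e = 0 − 7 ≡ 4 (mod 11). Hence c = [2, 4, 5, 7, 6].
  Check: interpolating c through the α_i gives m(x) = 9 + 5·x (degree < 2) with m(α_i) = c_i for every i, so c is indeed a codeword.


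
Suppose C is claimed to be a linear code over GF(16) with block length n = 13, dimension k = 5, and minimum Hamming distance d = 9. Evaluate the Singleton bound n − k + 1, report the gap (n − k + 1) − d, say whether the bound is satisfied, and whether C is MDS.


Singleton RHS = n − k + 1 = 9, slack = 0, bound satisfied, MDS.

Singleton bound: d ≤ n − k + 1.
Here n = 13, k = 5, so n − k + 1 = 9.
Given d = 9, check d ≤ 9: YES.
Slack = (n − k + 1) − d = 0.
The code is MDS (slack = 0).
Description: the claimed parameters are [13, 5, 9]_16; such a code would be MDS (meets Singleton bound).


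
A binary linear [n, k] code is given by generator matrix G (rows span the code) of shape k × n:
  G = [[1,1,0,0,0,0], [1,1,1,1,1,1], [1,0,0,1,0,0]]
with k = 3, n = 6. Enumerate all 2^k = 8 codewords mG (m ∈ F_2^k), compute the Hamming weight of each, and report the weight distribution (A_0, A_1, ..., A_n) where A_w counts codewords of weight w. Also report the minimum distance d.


Weight distribution: A_0 = 1, A_2 = 3, A_4 = 3, A_6 = 1. Minimum distance d = 2.

Enumerate all 2^3 = 8 messages m ∈ F_2^3.
For each, compute codeword c = mG in F_2^6, then tally its weight.
  m = 000 → c = 000000, weight = 0.
  m = 100 → c = 110000, weight = 2.
  m = 010 → c = 111111, weight = 6.
  m = 110 → c = 001111, weight = 4.
  m = 001 → c = 100100, weight = 2.
  m = 101 → c = 010100, weight = 2.
  m = 011 → c = 011011, weight = 4.
  m = 111 → c = 101011, weight = 4.
Tally weights:
  weight 0: 1 codewords.
  weight 2: 3 codewords.
  weight 4: 3 codewords.
  weight 6: 1 codewords.
Minimum distance d = smallest w > 0 with A_w > 0 = 2.
Sanity: Σ A_w = 8 = 2^3 = 8 ✓.


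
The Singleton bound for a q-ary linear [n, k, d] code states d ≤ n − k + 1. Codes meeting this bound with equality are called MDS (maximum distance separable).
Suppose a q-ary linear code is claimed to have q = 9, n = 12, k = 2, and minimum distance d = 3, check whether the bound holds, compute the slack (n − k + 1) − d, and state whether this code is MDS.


Singleton RHS = n − k + 1 = 11, slack = 8, bound satisfied, not MDS.

Singleton bound: d ≤ n − k + 1.
Here n = 12, k = 2, so n − k + 1 = 11.
Given d = 3, check d ≤ 11: YES.
Slack = (n − k + 1) − d = 8.
The code is NOT MDS (slack = 8 > 0).
Description: the claimed parameters are [12, 2, 3]_9; such a code would be non-MDS.


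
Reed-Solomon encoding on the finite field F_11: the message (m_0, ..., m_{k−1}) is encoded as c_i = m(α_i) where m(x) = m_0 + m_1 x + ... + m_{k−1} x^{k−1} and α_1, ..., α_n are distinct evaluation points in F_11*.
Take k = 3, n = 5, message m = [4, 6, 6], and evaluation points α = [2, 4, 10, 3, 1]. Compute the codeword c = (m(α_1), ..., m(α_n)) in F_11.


c = [7, 3, 4, 10, 5]

Message polynomial: m(x) = 4 + 6·x + 6·x^2 (mod 11).
For each evaluation point α_i, compute m(α_i) mod 11:
  α_1 = 2: Horner steps 6 → 7 → 7, so m(2) = 7.
  α_2 = 4: Horner steps 6 → 8 → 3, so m(4) = 3.
  α_3 = 10: Horner steps 6 → 0 → 4, so m(10) = 4.
  α_4 = 3: Horner steps 6 → 2 → 10, so m(3) = 10.
  α_5 = 1: Horner steps 6 → 1 → 5, so m(1) = 5.
Codeword c = [7, 3, 4, 10, 5] ∈ F_11^5.


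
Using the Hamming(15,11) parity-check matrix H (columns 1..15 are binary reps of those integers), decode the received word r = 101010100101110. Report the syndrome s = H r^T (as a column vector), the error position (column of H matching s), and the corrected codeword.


s = (0, 1, 0, 1)^T, error position = 5, corrected codeword c = 101000100101110

Compute s = H r^T mod 2 one row at a time:
  s_1 = 0 + 0 + 1 + 0 + 1 + 1 + 1 + 0 = 4 ≡ 0 (mod 2).
  s_2 = 0 + 1 + 0 + 1 + 1 + 1 + 1 + 0 = 5 ≡ 1 (mod 2).
  s_3 = 0 + 1 + 0 + 1 + 1 + 0 + 1 + 0 = 4 ≡ 0 (mod 2).
  s_4 = 1 + 1 + 1 + 1 + 0 + 0 + 1 + 0 = 5 ≡ 1 (mod 2).
s = (0, 1, 0, 1)^T — this equals column 5 of H (binary 0101), so error is at position 5.
Correct: flip bit 5 of r = 101010100101110 to get c = 101000100101110.


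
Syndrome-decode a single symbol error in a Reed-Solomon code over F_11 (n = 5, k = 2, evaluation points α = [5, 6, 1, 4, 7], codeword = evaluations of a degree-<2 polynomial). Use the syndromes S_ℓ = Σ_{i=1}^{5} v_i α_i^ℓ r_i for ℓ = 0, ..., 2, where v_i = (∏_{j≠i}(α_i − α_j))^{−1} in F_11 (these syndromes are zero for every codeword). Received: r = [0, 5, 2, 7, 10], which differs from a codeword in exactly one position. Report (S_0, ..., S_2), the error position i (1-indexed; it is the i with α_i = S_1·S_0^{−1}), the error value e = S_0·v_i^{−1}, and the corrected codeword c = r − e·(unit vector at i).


S = (3, 1, 4), error at position 4, error magnitude e = 1, c = [0, 5, 2, 6, 10].

Step 1: column multipliers v_i = (∏_{j≠i}(α_i − α_j))^{−1} mod 11.
  i = 1 (α = 5): (5−6)(5−1)(5−4)(5−7) = (−1)·4·1·(−2) = 8 ≡ 8, so v_1 = 8^{−1} = 7 (mod 11).
  i = 2 (α = 6): (6−5)(6−1)(6−4)(6−7) = 1·5·2·(−1) = −10 ≡ 1, so v_2 = 1^{−1} = 1 (mod 11).
  i = 3 (α = 1): (1−5)(1−6)(1−4)(1−7) = (−4)·(−5)·(−3)·(−6) = 360 ≡ 8, so v_3 = 8^{−1} = 7 (mod 11).
  i = 4 (α = 4): (4−5)(4−6)(4−1)(4−7) = (−1)·(−2)·3·(−3) = −18 ≡ 4, so v_4 = 4^{−1} = 3 (mod 11).
  i = 5 (α = 7): (7−5)(7−6)(7−1)(7−4) = 2·1·6·3 = 36 ≡ 3, so v_5 = 3^{−1} = 4 (mod 11).
  v = [7, 1, 7, 3, 4].
Step 2: syndromes of r = [0, 5, 2, 7, 10] (all sums mod 11).
  S_0 = Σ v_i r_i = 7·0 + 1·5 + 7·2 + 3·7 + 4·10 = 80 ≡ 3.
  S_1 = Σ v_i α_i r_i = 7·5·0 + 1·6·5 + 7·1·2 + 3·4·7 + 4·7·10 = 408 ≡ 1.
  α_i^2 mod 11 = [3, 3, 1, 5, 5].
  S_2 = Σ v_i α_i^2 r_i = 7·3·0 + 1·3·5 + 7·1·2 + 3·5·7 + 4·5·10 = 334 ≡ 4.
  S = (3, 1, 4) ≠ 0, so r is not a codeword (an error is present).
Step 3: locate the error. For a single error e at position i, S_ℓ = v_i·e·α_i^ℓ, so α_err = S_1/S_0.
  S_0^{−1} = 3^{−1} = 4 (mod 11), so α_err = 1·4 = 4 ≡ 4 = α_4. Error position i = 4.
  Consistency check: S_2/S_1 = 4·1 = 4 ≡ 4 = α_err ✓ (single-error assumption holds).
Step 4: error magnitude e = S_0/v_4 = S_0·∏_{j≠4}(α_4 − α_j) = 3·4 = 12 ≡ 1 (mod 11).
Step 5: correct position 4: c_4 = r_4 − e = 7 − 1 ≡ 6 (mod 11). Hence c = [0, 5, 2, 6, 10].
  Check: interpolating c through the α_i gives m(x) = 8 + 5·x (degree < 2) with m(α_i) = c_i for every i, so c is indeed a codeword.


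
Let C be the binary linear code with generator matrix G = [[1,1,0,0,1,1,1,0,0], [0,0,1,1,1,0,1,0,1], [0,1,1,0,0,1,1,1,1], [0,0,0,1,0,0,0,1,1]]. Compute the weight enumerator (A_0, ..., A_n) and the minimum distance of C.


Weight distribution: A_0 = 1, A_3 = 2, A_4 = 4, A_5 = 6, A_6 = 2, A_8 = 1. Minimum distance d = 3.

Enumerate all 2^4 = 16 messages m ∈ F_2^4.
For each, compute codeword c = mG in F_2^9, then tally its weight.
  m = 0000 → c = 000000000, weight = 0.
  m = 1000 → c = 110011100, weight = 5.
  m = 0100 → c = 001110101, weight = 5.
  m = 1100 → c = 111101001, weight = 6.
  m = 0010 → c = 011001111, weight = 6.
  m = 1010 → c = 101010011, weight = 5.
  m = 0110 → c = 010111010, weight = 5.
  m = 1110 → c = 100100110, weight = 4.
  m = 0001 → c = 000100011, weight = 3.
  m = 1001 → c = 110111111, weight = 8.
  m = 0101 → c = 001010110, weight = 4.
  m = 1101 → c = 111001010, weight = 5.
  m = 0011 → c = 011101100, weight = 5.
  m = 1011 → c = 101110000, weight = 4.
  m = 0111 → c = 010011001, weight = 4.
  m = 1111 → c = 100000101, weight = 3.
Tally weights:
  weight 0: 1 codewords.
  weight 3: 2 codewords.
  weight 4: 4 codewords.
  weight 5: 6 codewords.
  weight 6: 2 codewords.
  weight 8: 1 codewords.
Minimum distance d = smallest w > 0 with A_w > 0 = 3.
Sanity: Σ A_w = 16 = 2^4 = 16 ✓.


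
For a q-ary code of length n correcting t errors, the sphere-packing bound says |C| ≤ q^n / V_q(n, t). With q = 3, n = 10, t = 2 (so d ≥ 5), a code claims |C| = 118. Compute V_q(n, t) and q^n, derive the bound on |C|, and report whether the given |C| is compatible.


V_q(n, t) = 201, q^n = 59049, Hamming bound = 293, |C| = 118 ≤ bound (satisfied).

Step 1: Compute V_q(n, t) = Σ_{j=0}^2 C(n, j) (q−1)^j.
  j = 0: C(10,0)·(2)^0 = 1·1 = 1.
  j = 1: C(10,1)·(2)^1 = 10·2 = 20.
  j = 2: C(10,2)·(2)^2 = 45·4 = 180.
  V_q(n, t) = 1 + 20 + 180 = 201.
Step 2: q^n = 3^10 = 59049.
Step 3: Hamming bound ⌊q^n / V_q(n,t)⌋ = ⌊59049/201⌋ = 293.
Step 4: Compare |C| = 118 to 293: satisfied.
The claimed |C| lies below the Hamming bound.


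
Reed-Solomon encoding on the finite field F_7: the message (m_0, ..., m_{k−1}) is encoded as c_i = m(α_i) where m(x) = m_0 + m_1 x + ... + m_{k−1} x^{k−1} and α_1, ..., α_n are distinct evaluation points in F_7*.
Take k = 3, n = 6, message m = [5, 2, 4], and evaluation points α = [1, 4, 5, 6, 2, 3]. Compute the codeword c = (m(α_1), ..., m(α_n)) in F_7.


c = [4, 0, 3, 0, 4, 5]

Message polynomial: m(x) = 5 + 2·x + 4·x^2 (mod 7).
For each evaluation point α_i, compute m(α_i) mod 7:
  α_1 = 1: Horner steps 4 → 6 → 4, so m(1) = 4.
  α_2 = 4: Horner steps 4 → 4 → 0, so m(4) = 0.
  α_3 = 5: Horner steps 4 → 1 → 3, so m(5) = 3.
  α_4 = 6: Horner steps 4 → 5 → 0, so m(6) = 0.
  α_5 = 2: Horner steps 4 → 3 → 4, so m(2) = 4.
  α_6 = 3: Horner steps 4 → 0 → 5, so m(3) = 5.
Codeword c = [4, 0, 3, 0, 4, 5] ∈ F_7^6.


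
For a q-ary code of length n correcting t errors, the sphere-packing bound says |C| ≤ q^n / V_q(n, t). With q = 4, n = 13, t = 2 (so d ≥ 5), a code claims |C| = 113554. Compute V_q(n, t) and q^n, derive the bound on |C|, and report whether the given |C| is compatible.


V_q(n, t) = 742, q^n = 67108864, Hamming bound = 90443, |C| = 113554 > bound (violated).

Step 1: Compute V_q(n, t) = Σ_{j=0}^2 C(n, j) (q−1)^j.
  j = 0: C(13,0)·(3)^0 = 1·1 = 1.
  j = 1: C(13,1)·(3)^1 = 13·3 = 39.
  j = 2: C(13,2)·(3)^2 = 78·9 = 702.
  V_q(n, t) = 1 + 39 + 702 = 742.
Step 2: q^n = 4^13 = 67108864.
Step 3: Hamming bound ⌊q^n / V_q(n,t)⌋ = ⌊67108864/742⌋ = 90443.
Step 4: Compare |C| = 113554 to 90443: violated.
The claimed |C| lies above the Hamming bound, so no 4-ary code of length 13 with d ≥ 5 can have 113554 codewords.


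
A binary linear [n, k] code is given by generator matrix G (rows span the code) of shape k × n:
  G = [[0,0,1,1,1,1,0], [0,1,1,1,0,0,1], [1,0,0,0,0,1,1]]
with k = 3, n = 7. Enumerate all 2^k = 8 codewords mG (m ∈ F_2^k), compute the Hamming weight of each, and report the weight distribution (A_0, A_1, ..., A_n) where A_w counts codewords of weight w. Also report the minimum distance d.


Weight distribution: A_0 = 1, A_3 = 2, A_4 = 3, A_5 = 2. Minimum distance d = 3.

Enumerate all 2^3 = 8 messages m ∈ F_2^3.
For each, compute codeword c = mG in F_2^7, then tally its weight.
  m = 000 → c = 0000000, weight = 0.
  m = 100 → c = 0011110, weight = 4.
  m = 010 → c = 0111001, weight = 4.
  m = 110 → c = 0100111, weight = 4.
  m = 001 → c = 1000011, weight = 3.
  m = 101 → c = 1011101, weight = 5.
  m = 011 → c = 1111010, weight = 5.
  m = 111 → c = 1100100, weight = 3.
Tally weights:
  weight 0: 1 codewords.
  weight 3: 2 codewords.
  weight 4: 3 codewords.
  weight 5: 2 codewords.
Minimum distance d = smallest w > 0 with A_w > 0 = 3.
Sanity: Σ A_w = 8 = 2^3 = 8 ✓.


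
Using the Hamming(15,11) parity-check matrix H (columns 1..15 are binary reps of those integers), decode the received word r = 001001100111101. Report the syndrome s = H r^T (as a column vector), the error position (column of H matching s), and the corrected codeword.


s = (1, 1, 0, 1)^T, error position = 13, corrected codeword c = 001001100111001

Compute s = H r^T mod 2 one row at a time:
  s_1 = 0 + 0 + 1 + 1 + 1 + 1 + 0 + 1 = 5 ≡ 1 (mod 2).
  s_2 = 0 + 0 + 1 + 1 + 1 + 1 + 0 + 1 = 5 ≡ 1 (mod 2).
  s_3 = 0 + 1 + 1 + 1 + 1 + 1 + 0 + 1 = 6 ≡ 0 (mod 2).
  s_4 = 0 + 1 + 0 + 1 + 0 + 1 + 1 + 1 = 5 ≡ 1 (mod 2).
s = (1, 1, 0, 1)^T — this equals column 13 of H (binary 1101), so error is at position 13.
Correct: flip bit 13 of r = 001001100111101 to get c = 001001100111001.


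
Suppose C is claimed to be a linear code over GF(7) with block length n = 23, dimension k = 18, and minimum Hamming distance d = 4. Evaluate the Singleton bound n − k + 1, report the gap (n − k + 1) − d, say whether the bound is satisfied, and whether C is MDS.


Singleton RHS = n − k + 1 = 6, slack = 2, bound satisfied, not MDS.

Singleton bound: d ≤ n − k + 1.
Here n = 23, k = 18, so n − k + 1 = 6.
Given d = 4, check d ≤ 6: YES.
Slack = (n − k + 1) − d = 2.
The code is NOT MDS (slack = 2 > 0).
Description: the claimed parameters are [23, 18, 4]_7; such a code would be non-MDS.


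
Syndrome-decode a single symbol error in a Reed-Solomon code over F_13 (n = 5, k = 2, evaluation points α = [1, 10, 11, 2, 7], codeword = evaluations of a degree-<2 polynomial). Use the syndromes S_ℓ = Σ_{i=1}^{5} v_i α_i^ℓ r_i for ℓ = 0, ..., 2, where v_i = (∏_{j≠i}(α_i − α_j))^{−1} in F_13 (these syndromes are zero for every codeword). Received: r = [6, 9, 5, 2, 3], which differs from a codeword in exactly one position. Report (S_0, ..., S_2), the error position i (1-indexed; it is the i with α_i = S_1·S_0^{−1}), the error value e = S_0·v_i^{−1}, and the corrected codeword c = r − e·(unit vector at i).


S = (11, 12, 6), error at position 5, error magnitude e = 8, c = [6, 9, 5, 2, 8].

Step 1: column multipliers v_i = (∏_{j≠i}(α_i − α_j))^{−1} mod 13.
  i = 1 (α = 1): (1−10)(1−11)(1−2)(1−7) = (−9)·(−10)·(−1)·(−6) = 540 ≡ 7, so v_1 = 7^{−1} = 2 (mod 13).
  i = 2 (α = 10): (10−1)(10−11)(10−2)(10−7) = 9·(−1)·8·3 = −216 ≡ 5, so v_2 = 5^{−1} = 8 (mod 13).
  i = 3 (α = 11): (11−1)(11−10)(11−2)(11−7) = 10·1·9·4 = 360 ≡ 9, so v_3 = 9^{−1} = 3 (mod 13).
  i = 4 (α = 2): (2−1)(2−10)(2−11)(2−7) = 1·(−8)·(−9)·(−5) = −360 ≡ 4, so v_4 = 4^{−1} = 10 (mod 13).
  i = 5 (α = 7): (7−1)(7−10)(7−11)(7−2) = 6·(−3)·(−4)·5 = 360 ≡ 9, so v_5 = 9^{−1} = 3 (mod 13).
  v = [2, 8, 3, 10, 3].
Step 2: syndromes of r = [6, 9, 5, 2, 3] (all sums mod 13).
  S_0 = Σ v_i r_i = 2·6 + 8·9 + 3·5 + 10·2 + 3·3 = 128 ≡ 11.
  S_1 = Σ v_i α_i r_i = 2·1·6 + 8·10·9 + 3·11·5 + 10·2·2 + 3·7·3 = 1000 ≡ 12.
  α_i^2 mod 13 = [1, 9, 4, 4, 10].
  S_2 = Σ v_i α_i^2 r_i = 2·1·6 + 8·9·9 + 3·4·5 + 10·4·2 + 3·10·3 = 890 ≡ 6.
  S = (11, 12, 6) ≠ 0, so r is not a codeword (an error is present).
Step 3: locate the error. For a single error e at position i, S_ℓ = v_i·e·α_i^ℓ, so α_err = S_1/S_0.
  S_0^{−1} = 11^{−1} = 6 (mod 13), so α_err = 12·6 = 72 ≡ 7 = α_5. Error position i = 5.
  Consistency check: S_2/S_1 = 6·12 = 72 ≡ 7 = α_err ✓ (single-error assumption holds).
Step 4: error magnitude e = S_0/v_5 = S_0·∏_{j≠5}(α_5 − α_j) = 11·9 = 99 ≡ 8 (mod 13).
Step 5: correct position 5: c_5 = r_5 − e = 3 − 8 ≡ 8 (mod 13). Hence c = [6, 9, 5, 2, 8].
  Check: interpolating c through the α_i gives m(x) = 10 + 9·x (degree < 2) with m(α_i) = c_i for every i, so c is indeed a codeword.


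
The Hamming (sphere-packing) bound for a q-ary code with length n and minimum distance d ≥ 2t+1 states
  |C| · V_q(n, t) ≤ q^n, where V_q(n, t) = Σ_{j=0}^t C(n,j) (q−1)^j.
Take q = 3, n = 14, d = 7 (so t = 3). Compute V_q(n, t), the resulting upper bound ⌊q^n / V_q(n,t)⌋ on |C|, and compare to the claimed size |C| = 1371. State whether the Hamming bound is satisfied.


V_q(n, t) = 3305, q^n = 4782969, Hamming bound = 1447, |C| = 1371 ≤ bound (satisfied).

Step 1: Compute V_q(n, t) = Σ_{j=0}^3 C(n, j) (q−1)^j.
  j = 0: C(14,0)·(2)^0 = 1·1 = 1.
  j = 1: C(14,1)·(2)^1 = 14·2 = 28.
  j = 2: C(14,2)·(2)^2 = 91·4 = 364.
  j = 3: C(14,3)·(2)^3 = 364·8 = 2912.
  V_q(n, t) = 1 + 28 + 364 + 2912 = 3305.
Step 2: q^n = 3^14 = 4782969.
Step 3: Hamming bound ⌊q^n / V_q(n,t)⌋ = ⌊4782969/3305⌋ = 1447.
Step 4: Compare |C| = 1371 to 1447: satisfied.
The claimed |C| lies below the Hamming bound.


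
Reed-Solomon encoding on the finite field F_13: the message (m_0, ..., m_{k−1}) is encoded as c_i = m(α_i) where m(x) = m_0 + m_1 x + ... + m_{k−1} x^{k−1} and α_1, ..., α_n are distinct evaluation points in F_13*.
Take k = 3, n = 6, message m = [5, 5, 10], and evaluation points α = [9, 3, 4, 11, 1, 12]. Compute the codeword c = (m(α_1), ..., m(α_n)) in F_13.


c = [2, 6, 3, 9, 7, 10]

Message polynomial: m(x) = 5 + 5·x + 10·x^2 (mod 13).
For each evaluation point α_i, compute m(α_i) mod 13:
  α_1 = 9: Horner steps 10 → 4 → 2, so m(9) = 2.
  α_2 = 3: Horner steps 10 → 9 → 6, so m(3) = 6.
  α_3 = 4: Horner steps 10 → 6 → 3, so m(4) = 3.
  α_4 = 11: Horner steps 10 → 11 → 9, so m(11) = 9.
  α_5 = 1: Horner steps 10 → 2 → 7, so m(1) = 7.
  α_6 = 12: Horner steps 10 → 8 → 10, so m(12) = 10.
Codeword c = [2, 6, 3, 9, 7, 10] ∈ F_13^6.


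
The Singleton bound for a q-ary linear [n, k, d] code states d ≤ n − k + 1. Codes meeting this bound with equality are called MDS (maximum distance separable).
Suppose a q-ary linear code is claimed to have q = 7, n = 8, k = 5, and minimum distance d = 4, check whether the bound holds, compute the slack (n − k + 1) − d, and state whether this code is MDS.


Singleton RHS = n − k + 1 = 4, slack = 0, bound satisfied, MDS.

Singleton bound: d ≤ n − k + 1.
Here n = 8, k = 5, so n − k + 1 = 4.
Given d = 4, check d ≤ 4: YES.
Slack = (n − k + 1) − d = 0.
The code is MDS (slack = 0).
Description: the claimed parameters are [8, 5, 4]_7; such a code would be MDS (meets Singleton bound).


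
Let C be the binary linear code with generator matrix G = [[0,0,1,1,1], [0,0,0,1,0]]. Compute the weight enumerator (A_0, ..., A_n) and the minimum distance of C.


Weight distribution: A_0 = 1, A_1 = 1, A_2 = 1, A_3 = 1. Minimum distance d = 1.

Enumerate all 2^2 = 4 messages m ∈ F_2^2.
For each, compute codeword c = mG in F_2^5, then tally its weight.
  m = 00 → c = 00000, weight = 0.
  m = 10 → c = 00111, weight = 3.
  m = 01 → c = 00010, weight = 1.
  m = 11 → c = 00101, weight = 2.
Tally weights:
  weight 0: 1 codewords.
  weight 1: 1 codewords.
  weight 2: 1 codewords.
  weight 3: 1 codewords.
Minimum distance d = smallest w > 0 with A_w > 0 = 1.
Sanity: Σ A_w = 4 = 2^2 = 4 ✓.


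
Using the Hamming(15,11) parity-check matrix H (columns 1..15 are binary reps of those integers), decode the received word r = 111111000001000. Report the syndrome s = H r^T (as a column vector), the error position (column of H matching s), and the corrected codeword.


s = (1, 0, 1, 1)^T, error position = 11, corrected codeword c = 111111000011000

Compute s = H r^T mod 2 one row at a time:
  s_1 = 0 + 0 + 0 + 0 + 1 + 0 + 0 + 0 = 1 ≡ 1 (mod 2).
  s_2 = 1 + 1 + 1 + 0 + 1 + 0 + 0 + 0 = 4 ≡ 0 (mod 2).
  s_3 = 1 + 1 + 1 + 0 + 0 + 0 + 0 + 0 = 3 ≡ 1 (mod 2).
  s_4 = 1 + 1 + 1 + 0 + 0 + 0 + 0 + 0 = 3 ≡ 1 (mod 2).
s = (1, 0, 1, 1)^T — this equals column 11 of H (binary 1011), so error is at position 11.
Correct: flip bit 11 of r = 111111000001000 to get c = 111111000011000.


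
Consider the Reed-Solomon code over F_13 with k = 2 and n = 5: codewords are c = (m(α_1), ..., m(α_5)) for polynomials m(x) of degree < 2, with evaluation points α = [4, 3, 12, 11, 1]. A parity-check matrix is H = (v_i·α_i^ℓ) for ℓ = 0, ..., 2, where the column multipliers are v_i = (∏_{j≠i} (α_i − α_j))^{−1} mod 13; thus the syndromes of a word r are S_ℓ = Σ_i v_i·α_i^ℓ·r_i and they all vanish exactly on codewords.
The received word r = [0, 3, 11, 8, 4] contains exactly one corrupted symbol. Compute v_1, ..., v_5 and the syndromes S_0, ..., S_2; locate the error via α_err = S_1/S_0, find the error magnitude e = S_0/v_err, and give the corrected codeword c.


S = (7, 8, 11), error at position 2, error magnitude e = 6, c = [0, 10, 11, 8, 4].

Step 1: column multipliers v_i = (∏_{j≠i}(α_i − α_j))^{−1} mod 13.
  i = 1 (α = 4): (4−3)(4−12)(4−11)(4−1) = 1·(−8)·(−7)·3 = 168 ≡ 12, so v_1 = 12^{−1} = 12 (mod 13).
  i = 2 (α = 3): (3−4)(3−12)(3−11)(3−1) = (−1)·(−9)·(−8)·2 = −144 ≡ 12, so v_2 = 12^{−1} = 12 (mod 13).
  i = 3 (α = 12): (12−4)(12−3)(12−11)(12−1) = 8·9·1·11 = 792 ≡ 12, so v_3 = 12^{−1} = 12 (mod 13).
  i = 4 (α = 11): (11−4)(11−3)(11−12)(11−1) = 7·8·(−1)·10 = −560 ≡ 12, so v_4 = 12^{−1} = 12 (mod 13).
  i = 5 (α = 1): (1−4)(1−3)(1−12)(1−11) = (−3)·(−2)·(−11)·(−10) = 660 ≡ 10, so v_5 = 10^{−1} = 4 (mod 13).
  v = [12, 12, 12, 12, 4].
Step 2: syndromes of r = [0, 3, 11, 8, 4] (all sums mod 13).
  S_0 = Σ v_i r_i = 12·0 + 12·3 + 12·11 + 12·8 + 4·4 = 280 ≡ 7.
  S_1 = Σ v_i α_i r_i = 12·4·0 + 12·3·3 + 12·12·11 + 12·11·8 + 4·1·4 = 2764 ≡ 8.
  α_i^2 mod 13 = [3, 9, 1, 4, 1].
  S_2 = Σ v_i α_i^2 r_i = 12·3·0 + 12·9·3 + 12·1·11 + 12·4·8 + 4·1·4 = 856 ≡ 11.
  S = (7, 8, 11) ≠ 0, so r is not a codeword (an error is present).
Step 3: locate the error. For a single error e at position i, S_ℓ = v_i·e·α_i^ℓ, so α_err = S_1/S_0.
  S_0^{−1} = 7^{−1} = 2 (mod 13), so α_err = 8·2 = 16 ≡ 3 = α_2. Error position i = 2.
  Consistency check: S_2/S_1 = 11·5 = 55 ≡ 3 = α_err ✓ (single-error assumption holds).
Step 4: error magnitude e = S_0/v_2 = S_0·∏_{j≠2}(α_2 − α_j) = 7·12 = 84 ≡ 6 (mod 13).
Step 5: correct position 2: c_2 = r_2 − e = 3 − 6 ≡ 10 (mod 13). Hence c = [0, 10, 11, 8, 4].
  Check: interpolating c through the α_i gives m(x) = 1 + 3·x (degree < 2) with m(α_i) = c_i for every i, so c is indeed a codeword.


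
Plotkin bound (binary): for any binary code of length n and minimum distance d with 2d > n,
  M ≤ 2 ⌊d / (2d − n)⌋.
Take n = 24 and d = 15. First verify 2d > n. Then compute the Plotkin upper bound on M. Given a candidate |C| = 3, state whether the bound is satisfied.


Plotkin bound M ≤ 4; given |C| = 3 ≤ bound (satisfied).

Check applicability: 2d = 30, n = 24.
2d − n = 6 > 0, so Plotkin applies.
Compute d/(2d−n) = 15/6 ≈ 2.5000.
⌊d/(2d−n)⌋ = 2.
Plotkin bound: M ≤ 2·2 = 4.
Given |C| = 3, check: satisfied.
This |C| is below the Plotkin bound.


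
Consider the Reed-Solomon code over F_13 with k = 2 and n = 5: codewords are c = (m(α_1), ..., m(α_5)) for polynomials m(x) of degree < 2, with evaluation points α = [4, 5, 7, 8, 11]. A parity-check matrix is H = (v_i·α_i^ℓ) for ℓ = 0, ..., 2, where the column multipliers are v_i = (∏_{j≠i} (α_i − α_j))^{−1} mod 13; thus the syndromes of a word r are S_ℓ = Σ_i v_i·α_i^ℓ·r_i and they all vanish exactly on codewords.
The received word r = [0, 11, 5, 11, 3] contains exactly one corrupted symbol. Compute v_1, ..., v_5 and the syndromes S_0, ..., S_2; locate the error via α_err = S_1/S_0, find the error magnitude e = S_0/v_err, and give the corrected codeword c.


S = (6, 4, 7), error at position 2, error magnitude e = 5, c = [0, 6, 5, 11, 3].

Step 1: column multipliers v_i = (∏_{j≠i}(α_i − α_j))^{−1} mod 13.
  i = 1 (α = 4): (4−5)(4−7)(4−8)(4−11) = (−1)·(−3)·(−4)·(−7) = 84 ≡ 6, so v_1 = 6^{−1} = 11 (mod 13).
  i = 2 (α = 5): (5−4)(5−7)(5−8)(5−11) = 1·(−2)·(−3)·(−6) = −36 ≡ 3, so v_2 = 3^{−1} = 9 (mod 13).
  i = 3 (α = 7): (7−4)(7−5)(7−8)(7−11) = 3·2·(−1)·(−4) = 24 ≡ 11, so v_3 = 11^{−1} = 6 (mod 13).
  i = 4 (α = 8): (8−4)(8−5)(8−7)(8−11) = 4·3·1·(−3) = −36 ≡ 3, so v_4 = 3^{−1} = 9 (mod 13).
  i = 5 (α = 11): (11−4)(11−5)(11−7)(11−8) = 7·6·4·3 = 504 ≡ 10, so v_5 = 10^{−1} = 4 (mod 13).
  v = [11, 9, 6, 9, 4].
Step 2: syndromes of r = [0, 11, 5, 11, 3] (all sums mod 13).
  S_0 = Σ v_i r_i = 11·0 + 9·11 + 6·5 + 9·11 + 4·3 = 240 ≡ 6.
  S_1 = Σ v_i α_i r_i = 11·4·0 + 9·5·11 + 6·7·5 + 9·8·11 + 4·11·3 = 1629 ≡ 4.
  α_i^2 mod 13 = [3, 12, 10, 12, 4].
  S_2 = Σ v_i α_i^2 r_i = 11·3·0 + 9·12·11 + 6·10·5 + 9·12·11 + 4·4·3 = 2724 ≡ 7.
  S = (6, 4, 7) ≠ 0, so r is not a codeword (an error is present).
Step 3: locate the error. For a single error e at position i, S_ℓ = v_i·e·α_i^ℓ, so α_err = S_1/S_0.
  S_0^{−1} = 6^{−1} = 11 (mod 13), so α_err = 4·11 = 44 ≡ 5 = α_2. Error position i = 2.
  Consistency check: S_2/S_1 = 7·10 = 70 ≡ 5 = α_err ✓ (single-error assumption holds).
Step 4: error magnitude e = S_0/v_2 = S_0·∏_{j≠2}(α_2 − α_j) = 6·3 = 18 ≡ 5 (mod 13).
Step 5: correct position 2: c_2 = r_2 − e = 11 − 5 ≡ 6 (mod 13). Hence c = [0, 6, 5, 11, 3].
  Check: interpolating c through the α_i gives m(x) = 2 + 6·x (degree < 2) with m(α_i) = c_i for every i, so c is indeed a codeword.
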